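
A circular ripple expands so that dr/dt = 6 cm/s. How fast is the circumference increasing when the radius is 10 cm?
12π cm/s

C = 2πr
dC/dt = 2π · dr/dt = 2π · 6 = 12π cm/s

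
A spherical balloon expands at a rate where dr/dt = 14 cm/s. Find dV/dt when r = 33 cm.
60984π cm³/s

V = (4/3)πr³
dV/dt = dV/dr · dr/dt = 4πr² · 14
At r = 33: dV/dt = 60984π cm³/s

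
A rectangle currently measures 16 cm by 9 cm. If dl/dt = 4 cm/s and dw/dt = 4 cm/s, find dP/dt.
16 cm/s

P = 2(l + w)
dP/dt = 2(dl/dt + dw/dt) = 2(4 + 4) = 16 cm/s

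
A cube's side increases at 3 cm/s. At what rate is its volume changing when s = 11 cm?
1089 cm³/s

V = s³
dV/dt = 3s² · ds/dt = 3·11²·3 = 1089 cm³/s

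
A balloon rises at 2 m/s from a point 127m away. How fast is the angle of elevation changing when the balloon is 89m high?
0.010561 rad/s

tan(θ) = y/127
sec²(θ) · dθ/dt = (1/127) · dy/dt
dθ/dt = cos²(θ)/127 · 2 = 127/(127² + 89²) · 2
dθ/dt = 0.010561 rad/s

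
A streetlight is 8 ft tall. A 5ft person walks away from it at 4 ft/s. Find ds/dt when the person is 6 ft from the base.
20/3 ft/s

By similar triangles: 8/(x+s) = 5/s
Solving: s = 5x/3
ds/dt = 5/3 · dx/dt = 5/3 · 4 = 20/3 ft/s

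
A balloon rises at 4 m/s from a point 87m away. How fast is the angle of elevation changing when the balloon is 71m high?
0.027597 rad/s

tan(θ) = y/87
sec²(θ) · dθ/dt = (1/87) · dy/dt
dθ/dt = cos²(θ)/87 · 4 = 87/(87² + 71²) · 4
dθ/dt = 0.027597 rad/s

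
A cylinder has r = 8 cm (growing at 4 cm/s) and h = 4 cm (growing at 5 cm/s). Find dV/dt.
576π cm³/s

V = πr²h
dV/dt = 2πrh·dr/dt + πr²·dh/dt
= 2π(8)(4)(4) + π(8)²(5)
= 576π cm³/s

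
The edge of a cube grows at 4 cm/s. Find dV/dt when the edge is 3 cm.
108 cm³/s

V = s³
dV/dt = 3s² · ds/dt = 3·3²·4 = 108 cm³/s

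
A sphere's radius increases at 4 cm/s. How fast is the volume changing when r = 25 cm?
10000π cm³/s

V = (4/3)πr³
dV/dt = dV/dr · dr/dt = 4πr² · 4
At r = 25: dV/dt = 10000π cm³/s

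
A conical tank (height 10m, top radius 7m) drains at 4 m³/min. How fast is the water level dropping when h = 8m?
25/(196π) ≈ 0.0406 m/min

r/h = 7/10, so r = (7/10)h
V = (1/3)πr²h = (1/3)π((7/10)h)²h = (49/300)πh³
dV/dh = (49/100)πh²
dh/dt = (dV/dt)/(dV/dh) = -4/((49/100)π·8²) = -25/(196π) m/min
The level is dropping at 25/(196π) ≈ 0.0406 m/min.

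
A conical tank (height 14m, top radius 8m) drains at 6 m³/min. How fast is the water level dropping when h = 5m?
147/(200π) ≈ 0.234 m/min

r/h = 8/14, so r = (4/7)h
V = (1/3)πr²h = (1/3)π((4/7)h)²h = (16/147)πh³
dV/dh = (16/49)πh²
dh/dt = (dV/dt)/(dV/dh) = -6/((16/49)π·5²) = -147/(200π) m/min
The level is dropping at 147/(200π) ≈ 0.234 m/min.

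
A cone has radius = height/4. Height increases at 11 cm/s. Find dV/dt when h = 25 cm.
6875π/16 cm³/s

V = (1/3)π(h/4)²h = πh³/48
dV/dt = πh²/16 · 11
At h = 25: dV/dt = 6875π/16 cm³/s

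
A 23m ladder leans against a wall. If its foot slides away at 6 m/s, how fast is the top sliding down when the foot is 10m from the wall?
20√429/143 ≈ 2.897 m/s

x² + y² = 23²
2x·dx/dt + 2y·dy/dt = 0
dy/dt = -x/y · dx/dt = -10/√429 · 6 = -20√429/143 m/s
The top is descending at 20√429/143 ≈ 2.897 m/s.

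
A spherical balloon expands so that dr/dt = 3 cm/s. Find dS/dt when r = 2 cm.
48π cm²/s

S = 4πr²
dS/dt = dS/dr · dr/dt = 8πr · 3
At r = 2: dS/dt = 48π cm²/s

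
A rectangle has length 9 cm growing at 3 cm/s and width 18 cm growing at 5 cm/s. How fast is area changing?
99 cm²/s

A = lw
dA/dt = w·dl/dt + l·dw/dt = 18·3 + 9·5 = 99 cm²/s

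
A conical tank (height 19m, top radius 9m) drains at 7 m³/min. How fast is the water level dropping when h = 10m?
2527/(8100π) ≈ 0.0993 m/min

r/h = 9/19, so r = (9/19)h
V = (1/3)πr²h = (1/3)π((9/19)h)²h = (27/361)πh³
dV/dh = (81/361)πh²
dh/dt = (dV/dt)/(dV/dh) = -7/((81/361)π·10²) = -2527/(8100π) m/min
The level is dropping at 2527/(8100π) ≈ 0.0993 m/min.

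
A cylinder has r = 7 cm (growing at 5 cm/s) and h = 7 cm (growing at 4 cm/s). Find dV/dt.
686π cm³/s

V = πr²h
dV/dt = 2πrh·dr/dt + πr²·dh/dt
= 2π(7)(7)(5) + π(7)²(4)
= 686π cm³/s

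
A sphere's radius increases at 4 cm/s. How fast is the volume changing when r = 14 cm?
3136π cm³/s

V = (4/3)πr³
dV/dt = dV/dr · dr/dt = 4πr² · 4
At r = 14: dV/dt = 3136π cm³/s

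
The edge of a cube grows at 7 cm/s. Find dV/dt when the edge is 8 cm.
1344 cm³/s

V = s³
dV/dt = 3s² · ds/dt = 3·8²·7 = 1344 cm³/s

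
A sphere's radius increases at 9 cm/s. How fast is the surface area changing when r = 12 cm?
864π cm²/s

S = 4πr²
dS/dt = dS/dr · dr/dt = 8πr · 9
At r = 12: dS/dt = 864π cm²/s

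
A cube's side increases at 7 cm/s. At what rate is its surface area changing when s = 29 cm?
2436 cm²/s

A = 6s²
dA/dt = 12s · ds/dt = 12·29·7 = 2436 cm²/s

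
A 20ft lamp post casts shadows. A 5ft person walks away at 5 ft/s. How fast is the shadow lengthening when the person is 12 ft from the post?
5/3 ft/s

By similar triangles: 20/(x+s) = 5/s
Solving: s = 5x/15
ds/dt = 5/15 · dx/dt = 1/3 · 5 = 5/3 ft/s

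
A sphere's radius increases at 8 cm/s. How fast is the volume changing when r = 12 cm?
4608π cm³/s

V = (4/3)πr³
dV/dt = dV/dr · dr/dt = 4πr² · 8
At r = 12: dV/dt = 4608π cm³/s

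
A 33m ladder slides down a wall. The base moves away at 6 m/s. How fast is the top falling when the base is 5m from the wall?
15√266/266 ≈ 0.9197 m/s

x² + y² = 33²
2x·dx/dt + 2y·dy/dt = 0
dy/dt = -x/y · dx/dt = -5/(2√266) · 6 = -15√266/266 m/s
The top is descending at 15√266/266 ≈ 0.9197 m/s.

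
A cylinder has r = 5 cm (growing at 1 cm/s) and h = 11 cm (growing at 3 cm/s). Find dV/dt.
185π cm³/s

V = πr²h
dV/dt = 2πrh·dr/dt + πr²·dh/dt
= 2π(5)(11)(1) + π(5)²(3)
= 185π cm³/s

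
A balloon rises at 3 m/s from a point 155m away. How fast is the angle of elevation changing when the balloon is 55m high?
0.01719 rad/s

tan(θ) = y/155
sec²(θ) · dθ/dt = (1/155) · dy/dt
dθ/dt = cos²(θ)/155 · 3 = 155/(155² + 55²) · 3
dθ/dt = 0.01719 rad/s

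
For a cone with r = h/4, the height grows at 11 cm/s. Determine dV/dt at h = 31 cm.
10571π/16 cm³/s

V = (1/3)π(h/4)²h = πh³/48
dV/dt = πh²/16 · 11
At h = 31: dV/dt = 10571π/16 cm³/s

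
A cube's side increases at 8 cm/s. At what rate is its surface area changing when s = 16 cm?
1536 cm²/s

A = 6s²
dA/dt = 12s · ds/dt = 12·16·8 = 1536 cm²/s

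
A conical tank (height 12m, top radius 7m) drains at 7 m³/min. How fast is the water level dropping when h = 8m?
9/(28π) ≈ 0.1023 m/min

r/h = 7/12, so r = (7/12)h
V = (1/3)πr²h = (1/3)π((7/12)h)²h = (49/432)πh³
dV/dh = (49/144)πh²
dh/dt = (dV/dt)/(dV/dh) = -7/((49/144)π·8²) = -9/(28π) m/min
The level is dropping at 9/(28π) ≈ 0.1023 m/min.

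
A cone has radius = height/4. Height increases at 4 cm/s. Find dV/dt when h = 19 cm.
361π/4 cm³/s

V = (1/3)π(h/4)²h = πh³/48
dV/dt = πh²/16 · 4
At h = 19: dV/dt = 361π/4 cm³/s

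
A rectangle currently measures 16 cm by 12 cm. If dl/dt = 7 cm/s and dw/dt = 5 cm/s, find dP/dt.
24 cm/s

P = 2(l + w)
dP/dt = 2(dl/dt + dw/dt) = 2(7 + 5) = 24 cm/s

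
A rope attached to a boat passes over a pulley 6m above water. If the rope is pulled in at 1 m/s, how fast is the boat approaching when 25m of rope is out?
25√589/589 ≈ 1.03 m/s

rope² = x² + 6²
x = √(25² - 6²) = √589
dx/dt = (rope/x) · d(rope)/dt = (25/√589) · (-1) = -25√589/589 m/s
The boat approaches at 25√589/589 ≈ 1.03 m/s.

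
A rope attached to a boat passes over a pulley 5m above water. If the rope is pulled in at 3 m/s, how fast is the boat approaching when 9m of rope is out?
27√14/28 ≈ 3.608 m/s

rope² = x² + 5²
x = √(9² - 5²) = 2√14
dx/dt = (rope/x) · d(rope)/dt = (9/(2√14)) · (-3) = -27√14/28 m/s
The boat approaches at 27√14/28 ≈ 3.608 m/s.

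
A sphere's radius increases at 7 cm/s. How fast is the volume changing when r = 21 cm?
12348π cm³/s

V = (4/3)πr³
dV/dt = dV/dr · dr/dt = 4πr² · 7
At r = 21: dV/dt = 12348π cm³/s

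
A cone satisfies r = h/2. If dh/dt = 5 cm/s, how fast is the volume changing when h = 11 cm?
605π/4 cm³/s

V = (1/3)π(h/2)²h = πh³/12
dV/dt = πh²/4 · 5
At h = 11: dV/dt = 605π/4 cm³/s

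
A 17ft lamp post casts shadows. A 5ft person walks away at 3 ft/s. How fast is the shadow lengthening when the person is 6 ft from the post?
5/4 ft/s

By similar triangles: 17/(x+s) = 5/s
Solving: s = 5x/12
ds/dt = 5/12 · dx/dt = 5/12 · 3 = 5/4 ft/s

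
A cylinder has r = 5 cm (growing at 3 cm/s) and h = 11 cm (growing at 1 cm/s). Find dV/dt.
355π cm³/s

V = πr²h
dV/dt = 2πrh·dr/dt + πr²·dh/dt
= 2π(5)(11)(3) + π(5)²(1)
= 355π cm³/s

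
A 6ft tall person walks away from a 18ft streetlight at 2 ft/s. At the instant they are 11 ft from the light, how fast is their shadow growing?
1 ft/s

By similar triangles: 18/(x+s) = 6/s
Solving: s = 6x/12
ds/dt = 6/12 · dx/dt = 1/2 · 2 = 1 ft/s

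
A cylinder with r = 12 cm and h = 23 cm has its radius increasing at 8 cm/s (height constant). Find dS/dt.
752π cm²/s

S = 2πrh + 2πr² (lateral + bases)
dS/dt = (2πh + 4πr)·dr/dt = (2π·23 + 4π·12)·8
= 752π cm²/s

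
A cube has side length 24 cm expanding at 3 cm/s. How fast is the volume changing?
5184 cm³/s

V = s³
dV/dt = 3s² · ds/dt = 3·24²·3 = 5184 cm³/s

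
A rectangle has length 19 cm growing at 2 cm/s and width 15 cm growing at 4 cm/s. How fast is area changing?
106 cm²/s

A = lw
dA/dt = w·dl/dt + l·dw/dt = 15·2 + 19·4 = 106 cm²/s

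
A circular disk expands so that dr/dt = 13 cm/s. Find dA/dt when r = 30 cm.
780π cm²/s

A = πr²
dA/dt = 2πr · dr/dt = 2π(30)(13) = 780π cm²/s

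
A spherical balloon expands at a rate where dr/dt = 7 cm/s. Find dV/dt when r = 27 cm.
20412π cm³/s

V = (4/3)πr³
dV/dt = dV/dr · dr/dt = 4πr² · 7
At r = 27: dV/dt = 20412π cm³/s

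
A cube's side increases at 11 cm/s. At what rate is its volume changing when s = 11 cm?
3993 cm³/s

V = s³
dV/dt = 3s² · ds/dt = 3·11²·11 = 3993 cm³/s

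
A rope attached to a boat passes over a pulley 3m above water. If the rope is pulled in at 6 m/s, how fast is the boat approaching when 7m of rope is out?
21√10/10 ≈ 6.641 m/s

rope² = x² + 3²
x = √(7² - 3²) = 2√10
dx/dt = (rope/x) · d(rope)/dt = (7/(2√10)) · (-6) = -21√10/10 m/s
The boat approaches at 21√10/10 ≈ 6.641 m/s.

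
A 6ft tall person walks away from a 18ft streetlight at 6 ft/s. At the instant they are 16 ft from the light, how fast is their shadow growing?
3 ft/s

By similar triangles: 18/(x+s) = 6/s
Solving: s = 6x/12
ds/dt = 6/12 · dx/dt = 1/2 · 6 = 3 ft/s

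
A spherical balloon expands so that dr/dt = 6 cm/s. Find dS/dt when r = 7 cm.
336π cm²/s

S = 4πr²
dS/dt = dS/dr · dr/dt = 8πr · 6
At r = 7: dS/dt = 336π cm²/s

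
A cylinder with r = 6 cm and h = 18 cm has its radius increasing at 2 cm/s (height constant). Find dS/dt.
120π cm²/s

S = 2πrh + 2πr² (lateral + bases)
dS/dt = (2πh + 4πr)·dr/dt = (2π·18 + 4π·6)·2
= 120π cm²/s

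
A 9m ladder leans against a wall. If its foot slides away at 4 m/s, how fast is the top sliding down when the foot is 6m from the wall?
8√5/5 ≈ 3.578 m/s

x² + y² = 9²
2x·dx/dt + 2y·dy/dt = 0
dy/dt = -x/y · dx/dt = -6/(3√5) · 4 = -8√5/5 m/s
The top is descending at 8√5/5 ≈ 3.578 m/s.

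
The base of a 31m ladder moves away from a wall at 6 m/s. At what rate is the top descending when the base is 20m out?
40√561/187 ≈ 5.066 m/s

x² + y² = 31²
2x·dx/dt + 2y·dy/dt = 0
dy/dt = -x/y · dx/dt = -20/√561 · 6 = -40√561/187 m/s
The top is descending at 40√561/187 ≈ 5.066 m/s.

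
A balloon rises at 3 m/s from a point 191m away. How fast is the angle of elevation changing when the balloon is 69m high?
0.013894 rad/s

tan(θ) = y/191
sec²(θ) · dθ/dt = (1/191) · dy/dt
dθ/dt = cos²(θ)/191 · 3 = 191/(191² + 69²) · 3
dθ/dt = 0.013894 rad/s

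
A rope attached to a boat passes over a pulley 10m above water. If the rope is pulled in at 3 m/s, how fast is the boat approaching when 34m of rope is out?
17√66/44 ≈ 3.139 m/s

rope² = x² + 10²
x = √(34² - 10²) = 4√66
dx/dt = (rope/x) · d(rope)/dt = (34/(4√66)) · (-3) = -17√66/44 m/s
The boat approaches at 17√66/44 ≈ 3.139 m/s.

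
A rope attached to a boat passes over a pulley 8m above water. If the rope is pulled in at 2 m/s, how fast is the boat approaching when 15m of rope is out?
30√161/161 ≈ 2.364 m/s

rope² = x² + 8²
x = √(15² - 8²) = √161
dx/dt = (rope/x) · d(rope)/dt = (15/√161) · (-2) = -30√161/161 m/s
The boat approaches at 30√161/161 ≈ 2.364 m/s.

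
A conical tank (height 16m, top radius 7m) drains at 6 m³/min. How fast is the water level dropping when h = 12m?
32/(147π) ≈ 0.06929 m/min

r/h = 7/16, so r = (7/16)h
V = (1/3)πr²h = (1/3)π((7/16)h)²h = (49/768)πh³
dV/dh = (49/256)πh²
dh/dt = (dV/dt)/(dV/dh) = -6/((49/256)π·12²) = -32/(147π) m/min
The level is dropping at 32/(147π) ≈ 0.06929 m/min.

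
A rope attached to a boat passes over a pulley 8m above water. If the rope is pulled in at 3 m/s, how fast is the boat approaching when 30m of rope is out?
45√209/209 ≈ 3.113 m/s

rope² = x² + 8²
x = √(30² - 8²) = 2√209
dx/dt = (rope/x) · d(rope)/dt = (30/(2√209)) · (-3) = -45√209/209 m/s
The boat approaches at 45√209/209 ≈ 3.113 m/s.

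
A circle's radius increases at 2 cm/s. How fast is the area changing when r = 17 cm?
68π cm²/s

A = πr²
dA/dt = 2πr · dr/dt = 2π(17)(2) = 68π cm²/s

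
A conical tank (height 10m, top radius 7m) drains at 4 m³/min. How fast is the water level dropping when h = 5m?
16/(49π) ≈ 0.1039 m/min

r/h = 7/10, so r = (7/10)h
V = (1/3)πr²h = (1/3)π((7/10)h)²h = (49/300)πh³
dV/dh = (49/100)πh²
dh/dt = (dV/dt)/(dV/dh) = -4/((49/100)π·5²) = -16/(49π) m/min
The level is dropping at 16/(49π) ≈ 0.1039 m/min.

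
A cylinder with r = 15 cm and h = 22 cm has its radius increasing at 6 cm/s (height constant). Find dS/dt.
624π cm²/s

S = 2πrh + 2πr² (lateral + bases)
dS/dt = (2πh + 4πr)·dr/dt = (2π·22 + 4π·15)·6
= 624π cm²/s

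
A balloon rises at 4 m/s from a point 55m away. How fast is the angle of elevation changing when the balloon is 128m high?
0.011335 rad/s

tan(θ) = y/55
sec²(θ) · dθ/dt = (1/55) · dy/dt
dθ/dt = cos²(θ)/55 · 4 = 55/(55² + 128²) · 4
dθ/dt = 0.011335 rad/s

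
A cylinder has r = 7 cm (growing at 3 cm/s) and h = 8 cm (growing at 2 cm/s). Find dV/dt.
434π cm³/s

V = πr²h
dV/dt = 2πrh·dr/dt + πr²·dh/dt
= 2π(7)(8)(3) + π(7)²(2)
= 434π cm³/s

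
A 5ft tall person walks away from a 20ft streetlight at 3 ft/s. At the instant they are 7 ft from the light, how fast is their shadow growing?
1 ft/s

By similar triangles: 20/(x+s) = 5/s
Solving: s = 5x/15
ds/dt = 5/15 · dx/dt = 1/3 · 3 = 1 ft/s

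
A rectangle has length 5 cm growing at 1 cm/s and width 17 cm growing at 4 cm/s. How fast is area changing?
37 cm²/s

A = lw
dA/dt = w·dl/dt + l·dw/dt = 17·1 + 5·4 = 37 cm²/s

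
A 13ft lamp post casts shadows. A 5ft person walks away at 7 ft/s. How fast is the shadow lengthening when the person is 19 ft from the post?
35/8 ft/s

By similar triangles: 13/(x+s) = 5/s
Solving: s = 5x/8
ds/dt = 5/8 · dx/dt = 5/8 · 7 = 35/8 ft/s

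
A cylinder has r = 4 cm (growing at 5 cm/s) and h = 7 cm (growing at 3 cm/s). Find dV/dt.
328π cm³/s

V = πr²h
dV/dt = 2πrh·dr/dt + πr²·dh/dt
= 2π(4)(7)(5) + π(4)²(3)
= 328π cm³/s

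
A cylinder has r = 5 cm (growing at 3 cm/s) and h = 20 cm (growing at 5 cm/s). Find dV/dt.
725π cm³/s

V = πr²h
dV/dt = 2πrh·dr/dt + πr²·dh/dt
= 2π(5)(20)(3) + π(5)²(5)
= 725π cm³/s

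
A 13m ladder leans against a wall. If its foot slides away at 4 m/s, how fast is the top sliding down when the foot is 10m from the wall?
40√69/69 ≈ 4.815 m/s

x² + y² = 13²
2x·dx/dt + 2y·dy/dt = 0
dy/dt = -x/y · dx/dt = -10/√69 · 4 = -40√69/69 m/s
The top is descending at 40√69/69 ≈ 4.815 m/s.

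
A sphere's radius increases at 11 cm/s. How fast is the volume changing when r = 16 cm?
11264π cm³/s

V = (4/3)πr³
dV/dt = dV/dr · dr/dt = 4πr² · 11
At r = 16: dV/dt = 11264π cm³/s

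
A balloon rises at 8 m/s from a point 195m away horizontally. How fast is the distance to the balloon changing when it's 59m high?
236√41506/20753 ≈ 2.317 m/s

z² = 195² + y²
z = √(195² + 59²) = √41506
dz/dt = y/z · dy/dt = 59/√41506 · 8 = 236√41506/20753 ≈ 2.317 m/s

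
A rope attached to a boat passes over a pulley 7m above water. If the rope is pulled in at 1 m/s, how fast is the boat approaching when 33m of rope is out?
33√65/260 ≈ 1.023 m/s

rope² = x² + 7²
x = √(33² - 7²) = 4√65
dx/dt = (rope/x) · d(rope)/dt = (33/(4√65)) · (-1) = -33√65/260 m/s
The boat approaches at 33√65/260 ≈ 1.023 m/s.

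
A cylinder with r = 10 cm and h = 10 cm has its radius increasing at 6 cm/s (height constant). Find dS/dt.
360π cm²/s

S = 2πrh + 2πr² (lateral + bases)
dS/dt = (2πh + 4πr)·dr/dt = (2π·10 + 4π·10)·6
= 360π cm²/s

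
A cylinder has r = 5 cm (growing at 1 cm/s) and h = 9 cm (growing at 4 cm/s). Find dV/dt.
190π cm³/s

V = πr²h
dV/dt = 2πrh·dr/dt + πr²·dh/dt
= 2π(5)(9)(1) + π(5)²(4)
= 190π cm³/s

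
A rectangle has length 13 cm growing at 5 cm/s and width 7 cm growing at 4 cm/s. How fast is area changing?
87 cm²/s

A = lw
dA/dt = w·dl/dt + l·dw/dt = 7·5 + 13·4 = 87 cm²/s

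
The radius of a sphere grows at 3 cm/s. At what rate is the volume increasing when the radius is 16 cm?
3072π cm³/s

V = (4/3)πr³
dV/dt = dV/dr · dr/dt = 4πr² · 3
At r = 16: dV/dt = 3072π cm³/s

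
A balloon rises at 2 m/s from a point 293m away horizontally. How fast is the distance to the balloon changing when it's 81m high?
81√92410/46205 ≈ 0.5329 m/s

z² = 293² + y²
z = √(293² + 81²) = √92410
dz/dt = y/z · dy/dt = 81/√92410 · 2 = 81√92410/46205 ≈ 0.5329 m/s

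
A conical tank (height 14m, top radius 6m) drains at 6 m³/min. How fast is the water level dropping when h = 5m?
98/(75π) ≈ 0.4159 m/min

r/h = 6/14, so r = (3/7)h
V = (1/3)πr²h = (1/3)π((3/7)h)²h = (3/49)πh³
dV/dh = (9/49)πh²
dh/dt = (dV/dt)/(dV/dh) = -6/((9/49)π·5²) = -98/(75π) m/min
The level is dropping at 98/(75π) ≈ 0.4159 m/min.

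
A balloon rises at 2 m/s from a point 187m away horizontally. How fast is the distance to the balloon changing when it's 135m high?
135√53194/26597 ≈ 1.171 m/s

z² = 187² + y²
z = √(187² + 135²) = √53194
dz/dt = y/z · dy/dt = 135/√53194 · 2 = 135√53194/26597 ≈ 1.171 m/s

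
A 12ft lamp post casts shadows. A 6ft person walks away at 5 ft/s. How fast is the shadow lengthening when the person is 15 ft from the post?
5 ft/s

By similar triangles: 12/(x+s) = 6/s
Solving: s = 6x/6
ds/dt = 6/6 · dx/dt = 1 · 5 = 5 ft/s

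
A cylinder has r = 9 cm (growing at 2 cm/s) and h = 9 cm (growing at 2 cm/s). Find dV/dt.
486π cm³/s

V = πr²h
dV/dt = 2πrh·dr/dt + πr²·dh/dt
= 2π(9)(9)(2) + π(9)²(2)
= 486π cm³/s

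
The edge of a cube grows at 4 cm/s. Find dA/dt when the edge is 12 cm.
576 cm²/s

A = 6s²
dA/dt = 12s · ds/dt = 12·12·4 = 576 cm²/s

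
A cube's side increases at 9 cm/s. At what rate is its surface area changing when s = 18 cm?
1944 cm²/s

A = 6s²
dA/dt = 12s · ds/dt = 12·18·9 = 1944 cm²/s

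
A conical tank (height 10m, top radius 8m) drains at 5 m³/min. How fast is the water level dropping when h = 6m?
125/(576π) ≈ 0.06908 m/min

r/h = 8/10, so r = (4/5)h
V = (1/3)πr²h = (1/3)π((4/5)h)²h = (16/75)πh³
dV/dh = (16/25)πh²
dh/dt = (dV/dt)/(dV/dh) = -5/((16/25)π·6²) = -125/(576π) m/min
The level is dropping at 125/(576π) ≈ 0.06908 m/min.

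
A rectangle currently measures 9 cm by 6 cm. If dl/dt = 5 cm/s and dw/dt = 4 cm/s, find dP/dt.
18 cm/s

P = 2(l + w)
dP/dt = 2(dl/dt + dw/dt) = 2(5 + 4) = 18 cm/s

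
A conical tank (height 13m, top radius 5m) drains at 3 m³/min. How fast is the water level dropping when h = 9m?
169/(675π) ≈ 0.0797 m/min

r/h = 5/13, so r = (5/13)h
V = (1/3)πr²h = (1/3)π((5/13)h)²h = (25/507)πh³
dV/dh = (25/169)πh²
dh/dt = (dV/dt)/(dV/dh) = -3/((25/169)π·9²) = -169/(675π) m/min
The level is dropping at 169/(675π) ≈ 0.0797 m/min.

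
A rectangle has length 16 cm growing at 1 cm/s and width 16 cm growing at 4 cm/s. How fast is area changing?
80 cm²/s

A = lw
dA/dt = w·dl/dt + l·dw/dt = 16·1 + 16·4 = 80 cm²/s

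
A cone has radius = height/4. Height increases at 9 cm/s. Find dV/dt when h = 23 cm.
4761π/16 cm³/s

V = (1/3)π(h/4)²h = πh³/48
dV/dt = πh²/16 · 9
At h = 23: dV/dt = 4761π/16 cm³/s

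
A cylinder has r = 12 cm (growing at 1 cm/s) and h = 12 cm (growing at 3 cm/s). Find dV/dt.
720π cm³/s

V = πr²h
dV/dt = 2πrh·dr/dt + πr²·dh/dt
= 2π(12)(12)(1) + π(12)²(3)
= 720π cm³/s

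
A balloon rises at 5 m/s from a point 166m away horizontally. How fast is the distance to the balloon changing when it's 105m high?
525√38581/38581 ≈ 2.673 m/s

z² = 166² + y²
z = √(166² + 105²) = √38581
dz/dt = y/z · dy/dt = 105/√38581 · 5 = 525√38581/38581 ≈ 2.673 m/s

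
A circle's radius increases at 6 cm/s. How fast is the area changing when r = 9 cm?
108π cm²/s

A = πr²
dA/dt = 2πr · dr/dt = 2π(9)(6) = 108π cm²/s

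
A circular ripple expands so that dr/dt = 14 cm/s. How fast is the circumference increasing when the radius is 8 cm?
28π cm/s

C = 2πr
dC/dt = 2π · dr/dt = 2π · 14 = 28π cm/s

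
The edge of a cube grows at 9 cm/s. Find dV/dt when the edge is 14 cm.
5292 cm³/s

V = s³
dV/dt = 3s² · ds/dt = 3·14²·9 = 5292 cm³/s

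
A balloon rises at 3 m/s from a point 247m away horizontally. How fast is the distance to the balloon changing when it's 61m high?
183√64730/64730 ≈ 0.7193 m/s

z² = 247² + y²
z = √(247² + 61²) = √64730
dz/dt = y/z · dy/dt = 61/√64730 · 3 = 183√64730/64730 ≈ 0.7193 m/s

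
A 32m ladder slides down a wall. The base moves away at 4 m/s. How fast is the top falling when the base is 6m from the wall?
12√247/247 ≈ 0.7635 m/s

x² + y² = 32²
2x·dx/dt + 2y·dy/dt = 0
dy/dt = -x/y · dx/dt = -6/(2√247) · 4 = -12√247/247 m/s
The top is descending at 12√247/247 ≈ 0.7635 m/s.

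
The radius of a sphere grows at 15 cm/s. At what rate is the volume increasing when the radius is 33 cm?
65340π cm³/s

V = (4/3)πr³
dV/dt = dV/dr · dr/dt = 4πr² · 15
At r = 33: dV/dt = 65340π cm³/s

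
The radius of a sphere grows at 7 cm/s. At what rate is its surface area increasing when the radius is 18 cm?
1008π cm²/s

S = 4πr²
dS/dt = dS/dr · dr/dt = 8πr · 7
At r = 18: dS/dt = 1008π cm²/s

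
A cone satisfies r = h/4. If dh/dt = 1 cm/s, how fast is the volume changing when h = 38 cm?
361π/4 cm³/s

V = (1/3)π(h/4)²h = πh³/48
dV/dt = πh²/16 · 1
At h = 38: dV/dt = 361π/4 cm³/s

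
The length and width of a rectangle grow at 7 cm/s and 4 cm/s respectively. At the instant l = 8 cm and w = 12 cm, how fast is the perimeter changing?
22 cm/s

P = 2(l + w)
dP/dt = 2(dl/dt + dw/dt) = 2(7 + 4) = 22 cm/s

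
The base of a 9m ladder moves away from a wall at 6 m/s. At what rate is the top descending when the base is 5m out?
15√14/14 ≈ 4.009 m/s

x² + y² = 9²
2x·dx/dt + 2y·dy/dt = 0
dy/dt = -x/y · dx/dt = -5/(2√14) · 6 = -15√14/14 m/s
The top is descending at 15√14/14 ≈ 4.009 m/s.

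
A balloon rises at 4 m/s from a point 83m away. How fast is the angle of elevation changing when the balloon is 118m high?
0.015952 rad/s

tan(θ) = y/83
sec²(θ) · dθ/dt = (1/83) · dy/dt
dθ/dt = cos²(θ)/83 · 4 = 83/(83² + 118²) · 4
dθ/dt = 0.015952 rad/s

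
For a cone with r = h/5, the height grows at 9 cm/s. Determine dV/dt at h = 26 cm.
6084π/25 cm³/s

V = (1/3)π(h/5)²h = πh³/75
dV/dt = πh²/25 · 9
At h = 26: dV/dt = 6084π/25 cm³/s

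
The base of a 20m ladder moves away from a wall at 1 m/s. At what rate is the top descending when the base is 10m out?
√3/3 ≈ 0.5774 m/s

x² + y² = 20²
2x·dx/dt + 2y·dy/dt = 0
dy/dt = -x/y · dx/dt = -10/(10√3) · 1 = -√3/3 m/s
The top is descending at √3/3 ≈ 0.5774 m/s.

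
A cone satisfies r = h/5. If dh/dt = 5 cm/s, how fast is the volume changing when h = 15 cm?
45π cm³/s

V = (1/3)π(h/5)²h = πh³/75
dV/dt = πh²/25 · 5
At h = 15: dV/dt = 45π cm³/s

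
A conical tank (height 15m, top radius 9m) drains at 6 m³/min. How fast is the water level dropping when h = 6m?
25/(54π) ≈ 0.1474 m/min

r/h = 9/15, so r = (3/5)h
V = (1/3)πr²h = (1/3)π((3/5)h)²h = (3/25)πh³
dV/dh = (9/25)πh²
dh/dt = (dV/dt)/(dV/dh) = -6/((9/25)π·6²) = -25/(54π) m/min
The level is dropping at 25/(54π) ≈ 0.1474 m/min.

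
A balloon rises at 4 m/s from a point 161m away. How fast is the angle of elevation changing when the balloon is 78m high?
0.020122 rad/s

tan(θ) = y/161
sec²(θ) · dθ/dt = (1/161) · dy/dt
dθ/dt = cos²(θ)/161 · 4 = 161/(161² + 78²) · 4
dθ/dt = 0.020122 rad/s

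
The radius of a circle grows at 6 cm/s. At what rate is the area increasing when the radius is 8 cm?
96π cm²/s

A = πr²
dA/dt = 2πr · dr/dt = 2π(8)(6) = 96π cm²/s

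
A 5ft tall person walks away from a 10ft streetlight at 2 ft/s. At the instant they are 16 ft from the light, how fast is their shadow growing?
2 ft/s

By similar triangles: 10/(x+s) = 5/s
Solving: s = 5x/5
ds/dt = 5/5 · dx/dt = 1 · 2 = 2 ft/s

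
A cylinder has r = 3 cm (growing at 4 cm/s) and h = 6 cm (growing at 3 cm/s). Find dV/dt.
171π cm³/s

V = πr²h
dV/dt = 2πrh·dr/dt + πr²·dh/dt
= 2π(3)(6)(4) + π(3)²(3)
= 171π cm³/s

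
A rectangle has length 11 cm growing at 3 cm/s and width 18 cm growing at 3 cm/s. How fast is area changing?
87 cm²/s

A = lw
dA/dt = w·dl/dt + l·dw/dt = 18·3 + 11·3 = 87 cm²/s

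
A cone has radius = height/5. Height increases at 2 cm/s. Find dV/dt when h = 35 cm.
98π cm³/s

V = (1/3)π(h/5)²h = πh³/75
dV/dt = πh²/25 · 2
At h = 35: dV/dt = 98π cm³/s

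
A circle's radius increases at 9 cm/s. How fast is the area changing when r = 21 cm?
378π cm²/s

A = πr²
dA/dt = 2πr · dr/dt = 2π(21)(9) = 378π cm²/s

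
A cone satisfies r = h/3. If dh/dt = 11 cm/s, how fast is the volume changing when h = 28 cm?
8624π/9 cm³/s

V = (1/3)π(h/3)²h = πh³/27
dV/dt = πh²/9 · 11
At h = 28: dV/dt = 8624π/9 cm³/s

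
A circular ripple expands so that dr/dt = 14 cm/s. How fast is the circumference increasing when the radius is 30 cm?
28π cm/s

C = 2πr
dC/dt = 2π · dr/dt = 2π · 14 = 28π cm/s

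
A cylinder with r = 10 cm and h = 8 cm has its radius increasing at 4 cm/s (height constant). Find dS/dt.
224π cm²/s

S = 2πrh + 2πr² (lateral + bases)
dS/dt = (2πh + 4πr)·dr/dt = (2π·8 + 4π·10)·4
= 224π cm²/s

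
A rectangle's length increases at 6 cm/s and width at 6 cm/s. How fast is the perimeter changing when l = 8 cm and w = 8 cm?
24 cm/s

P = 2(l + w)
dP/dt = 2(dl/dt + dw/dt) = 2(6 + 6) = 24 cm/s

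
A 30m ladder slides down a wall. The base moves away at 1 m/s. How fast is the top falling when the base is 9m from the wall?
3√91/91 ≈ 0.3145 m/s

x² + y² = 30²
2x·dx/dt + 2y·dy/dt = 0
dy/dt = -x/y · dx/dt = -9/(3√91) · 1 = -3√91/91 m/s
The top is descending at 3√91/91 ≈ 0.3145 m/s.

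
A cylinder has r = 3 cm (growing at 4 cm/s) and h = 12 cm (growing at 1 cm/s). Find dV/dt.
297π cm³/s

V = πr²h
dV/dt = 2πrh·dr/dt + πr²·dh/dt
= 2π(3)(12)(4) + π(3)²(1)
= 297π cm³/s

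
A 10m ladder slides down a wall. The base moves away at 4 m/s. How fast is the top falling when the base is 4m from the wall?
8√21/21 ≈ 1.746 m/s

x² + y² = 10²
2x·dx/dt + 2y·dy/dt = 0
dy/dt = -x/y · dx/dt = -4/(2√21) · 4 = -8√21/21 m/s
The top is descending at 8√21/21 ≈ 1.746 m/s.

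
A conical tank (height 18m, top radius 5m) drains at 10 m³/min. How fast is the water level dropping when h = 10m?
162/(125π) ≈ 0.4125 m/min

r/h = 5/18, so r = (5/18)h
V = (1/3)πr²h = (1/3)π((5/18)h)²h = (25/972)πh³
dV/dh = (25/324)πh²
dh/dt = (dV/dt)/(dV/dh) = -10/((25/324)π·10²) = -162/(125π) m/min
The level is dropping at 162/(125π) ≈ 0.4125 m/min.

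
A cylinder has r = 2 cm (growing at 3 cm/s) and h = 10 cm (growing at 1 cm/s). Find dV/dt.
124π cm³/s

V = πr²h
dV/dt = 2πrh·dr/dt + πr²·dh/dt
= 2π(2)(10)(3) + π(2)²(1)
= 124π cm³/s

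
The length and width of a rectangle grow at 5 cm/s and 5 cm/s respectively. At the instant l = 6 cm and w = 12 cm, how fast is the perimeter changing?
20 cm/s

P = 2(l + w)
dP/dt = 2(dl/dt + dw/dt) = 2(5 + 5) = 20 cm/s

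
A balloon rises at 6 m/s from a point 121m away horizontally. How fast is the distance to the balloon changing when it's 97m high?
291√962/2405 ≈ 3.753 m/s

z² = 121² + y²
z = √(121² + 97²) = 5√962
dz/dt = y/z · dy/dt = 97/(5√962) · 6 = 291√962/2405 ≈ 3.753 m/s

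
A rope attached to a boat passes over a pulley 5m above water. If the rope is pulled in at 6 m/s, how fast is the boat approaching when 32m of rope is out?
64√111/111 ≈ 6.075 m/s

rope² = x² + 5²
x = √(32² - 5²) = 3√111
dx/dt = (rope/x) · d(rope)/dt = (32/(3√111)) · (-6) = -64√111/111 m/s
The boat approaches at 64√111/111 ≈ 6.075 m/s.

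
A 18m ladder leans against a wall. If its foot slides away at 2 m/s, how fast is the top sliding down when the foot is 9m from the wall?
2√3/3 ≈ 1.155 m/s

x² + y² = 18²
2x·dx/dt + 2y·dy/dt = 0
dy/dt = -x/y · dx/dt = -9/(9√3) · 2 = -2√3/3 m/s
The top is descending at 2√3/3 ≈ 1.155 m/s.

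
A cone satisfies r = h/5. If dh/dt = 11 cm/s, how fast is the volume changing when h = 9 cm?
891π/25 cm³/s

V = (1/3)π(h/5)²h = πh³/75
dV/dt = πh²/25 · 11
At h = 9: dV/dt = 891π/25 cm³/s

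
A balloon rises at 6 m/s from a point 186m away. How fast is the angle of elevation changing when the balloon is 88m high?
0.026358 rad/s

tan(θ) = y/186
sec²(θ) · dθ/dt = (1/186) · dy/dt
dθ/dt = cos²(θ)/186 · 6 = 186/(186² + 88²) · 6
dθ/dt = 0.026358 rad/s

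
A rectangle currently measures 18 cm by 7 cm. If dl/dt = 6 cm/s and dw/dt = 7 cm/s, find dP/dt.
26 cm/s

P = 2(l + w)
dP/dt = 2(dl/dt + dw/dt) = 2(6 + 7) = 26 cm/s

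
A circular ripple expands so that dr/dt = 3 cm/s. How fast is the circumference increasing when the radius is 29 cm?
6π cm/s

C = 2πr
dC/dt = 2π · dr/dt = 2π · 3 = 6π cm/s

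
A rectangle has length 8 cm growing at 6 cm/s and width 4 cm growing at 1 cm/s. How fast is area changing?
32 cm²/s

A = lw
dA/dt = w·dl/dt + l·dw/dt = 4·6 + 8·1 = 32 cm²/s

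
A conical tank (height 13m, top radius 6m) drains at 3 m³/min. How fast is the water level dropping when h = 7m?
169/(588π) ≈ 0.09149 m/min

r/h = 6/13, so r = (6/13)h
V = (1/3)πr²h = (1/3)π((6/13)h)²h = (12/169)πh³
dV/dh = (36/169)πh²
dh/dt = (dV/dt)/(dV/dh) = -3/((36/169)π·7²) = -169/(588π) m/min
The level is dropping at 169/(588π) ≈ 0.09149 m/min.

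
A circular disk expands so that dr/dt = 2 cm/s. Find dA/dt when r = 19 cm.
76π cm²/s

A = πr²
dA/dt = 2πr · dr/dt = 2π(19)(2) = 76π cm²/s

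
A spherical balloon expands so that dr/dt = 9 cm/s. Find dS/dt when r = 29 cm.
2088π cm²/s

S = 4πr²
dS/dt = dS/dr · dr/dt = 8πr · 9
At r = 29: dS/dt = 2088π cm²/s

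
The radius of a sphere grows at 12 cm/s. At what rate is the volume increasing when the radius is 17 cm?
13872π cm³/s

V = (4/3)πr³
dV/dt = dV/dr · dr/dt = 4πr² · 12
At r = 17: dV/dt = 13872π cm³/s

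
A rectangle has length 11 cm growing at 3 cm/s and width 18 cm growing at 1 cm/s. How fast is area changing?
65 cm²/s

A = lw
dA/dt = w·dl/dt + l·dw/dt = 18·3 + 11·1 = 65 cm²/s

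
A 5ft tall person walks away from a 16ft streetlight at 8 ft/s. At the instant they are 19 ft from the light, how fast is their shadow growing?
40/11 ft/s

By similar triangles: 16/(x+s) = 5/s
Solving: s = 5x/11
ds/dt = 5/11 · dx/dt = 5/11 · 8 = 40/11 ft/s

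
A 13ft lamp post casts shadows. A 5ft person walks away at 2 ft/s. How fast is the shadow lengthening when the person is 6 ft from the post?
5/4 ft/s

By similar triangles: 13/(x+s) = 5/s
Solving: s = 5x/8
ds/dt = 5/8 · dx/dt = 5/8 · 2 = 5/4 ft/s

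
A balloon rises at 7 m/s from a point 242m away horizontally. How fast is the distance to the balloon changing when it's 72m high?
252√15937/15937 ≈ 1.996 m/s

z² = 242² + y²
z = √(242² + 72²) = 2√15937
dz/dt = y/z · dy/dt = 72/(2√15937) · 7 = 252√15937/15937 ≈ 1.996 m/s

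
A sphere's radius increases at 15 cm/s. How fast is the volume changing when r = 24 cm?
34560π cm³/s

V = (4/3)πr³
dV/dt = dV/dr · dr/dt = 4πr² · 15
At r = 24: dV/dt = 34560π cm³/s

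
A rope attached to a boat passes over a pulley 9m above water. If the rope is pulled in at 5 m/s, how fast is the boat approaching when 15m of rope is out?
25/4 = 6.25 m/s

rope² = x² + 9²
x = √(15² - 9²) = 12
dx/dt = (rope/x) · d(rope)/dt = (15/12) · (-5) = -25/4 m/s
The boat approaches at 25/4 = 6.25 m/s.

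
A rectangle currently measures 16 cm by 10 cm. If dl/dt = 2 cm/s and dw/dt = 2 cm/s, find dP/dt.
8 cm/s

P = 2(l + w)
dP/dt = 2(dl/dt + dw/dt) = 2(2 + 2) = 8 cm/s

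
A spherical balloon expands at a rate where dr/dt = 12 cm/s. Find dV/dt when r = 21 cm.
21168π cm³/s

V = (4/3)πr³
dV/dt = dV/dr · dr/dt = 4πr² · 12
At r = 21: dV/dt = 21168π cm³/s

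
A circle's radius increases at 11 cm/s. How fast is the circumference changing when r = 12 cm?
22π cm/s

C = 2πr
dC/dt = 2π · dr/dt = 2π · 11 = 22π cm/s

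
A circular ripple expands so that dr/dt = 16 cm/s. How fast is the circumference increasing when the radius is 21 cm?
32π cm/s

C = 2πr
dC/dt = 2π · dr/dt = 2π · 16 = 32π cm/s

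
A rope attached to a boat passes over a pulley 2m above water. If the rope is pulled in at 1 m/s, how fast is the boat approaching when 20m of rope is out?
10√11/33 ≈ 1.005 m/s

rope² = x² + 2²
x = √(20² - 2²) = 6√11
dx/dt = (rope/x) · d(rope)/dt = (20/(6√11)) · (-1) = -10√11/33 m/s
The boat approaches at 10√11/33 ≈ 1.005 m/s.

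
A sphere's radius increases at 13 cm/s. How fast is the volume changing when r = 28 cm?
40768π cm³/s

V = (4/3)πr³
dV/dt = dV/dr · dr/dt = 4πr² · 13
At r = 28: dV/dt = 40768π cm³/s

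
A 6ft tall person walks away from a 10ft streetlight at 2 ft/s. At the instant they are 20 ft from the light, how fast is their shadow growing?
3 ft/s

By similar triangles: 10/(x+s) = 6/s
Solving: s = 6x/4
ds/dt = 6/4 · dx/dt = 3/2 · 2 = 3 ft/s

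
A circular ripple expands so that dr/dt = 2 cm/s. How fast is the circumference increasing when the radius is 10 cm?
4π cm/s

C = 2πr
dC/dt = 2π · dr/dt = 2π · 2 = 4π cm/s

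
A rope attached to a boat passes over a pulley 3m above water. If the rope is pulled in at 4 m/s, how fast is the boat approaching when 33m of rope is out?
11√30/15 ≈ 4.017 m/s

rope² = x² + 3²
x = √(33² - 3²) = 6√30
dx/dt = (rope/x) · d(rope)/dt = (33/(6√30)) · (-4) = -11√30/15 m/s
The boat approaches at 11√30/15 ≈ 4.017 m/s.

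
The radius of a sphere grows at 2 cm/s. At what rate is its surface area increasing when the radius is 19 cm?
304π cm²/s

S = 4πr²
dS/dt = dS/dr · dr/dt = 8πr · 2
At r = 19: dS/dt = 304π cm²/s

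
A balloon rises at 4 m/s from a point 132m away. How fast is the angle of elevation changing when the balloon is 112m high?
0.017619 rad/s

tan(θ) = y/132
sec²(θ) · dθ/dt = (1/132) · dy/dt
dθ/dt = cos²(θ)/132 · 4 = 132/(132² + 112²) · 4
dθ/dt = 0.017619 rad/s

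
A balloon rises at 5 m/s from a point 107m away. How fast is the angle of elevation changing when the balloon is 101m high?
0.024711 rad/s

tan(θ) = y/107
sec²(θ) · dθ/dt = (1/107) · dy/dt
dθ/dt = cos²(θ)/107 · 5 = 107/(107² + 101²) · 5
dθ/dt = 0.024711 rad/s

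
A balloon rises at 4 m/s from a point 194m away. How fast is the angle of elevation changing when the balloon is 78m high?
0.017749 rad/s

tan(θ) = y/194
sec²(θ) · dθ/dt = (1/194) · dy/dt
dθ/dt = cos²(θ)/194 · 4 = 194/(194² + 78²) · 4
dθ/dt = 0.017749 rad/s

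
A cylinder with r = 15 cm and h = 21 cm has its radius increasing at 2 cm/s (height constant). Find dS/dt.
204π cm²/s

S = 2πrh + 2πr² (lateral + bases)
dS/dt = (2πh + 4πr)·dr/dt = (2π·21 + 4π·15)·2
= 204π cm²/s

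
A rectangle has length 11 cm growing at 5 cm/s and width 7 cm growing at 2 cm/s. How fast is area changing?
57 cm²/s

A = lw
dA/dt = w·dl/dt + l·dw/dt = 7·5 + 11·2 = 57 cm²/s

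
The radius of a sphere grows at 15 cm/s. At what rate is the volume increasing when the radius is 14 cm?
11760π cm³/s

V = (4/3)πr³
dV/dt = dV/dr · dr/dt = 4πr² · 15
At r = 14: dV/dt = 11760π cm³/s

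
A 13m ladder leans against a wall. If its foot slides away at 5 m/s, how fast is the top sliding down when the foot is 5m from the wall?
25/12 ≈ 2.083 m/s

x² + y² = 13²
2x·dx/dt + 2y·dy/dt = 0
dy/dt = -x/y · dx/dt = -5/12 · 5 = -25/12 m/s
The top is descending at 25/12 ≈ 2.083 m/s.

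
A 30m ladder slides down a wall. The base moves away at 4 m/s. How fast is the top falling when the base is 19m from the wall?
76√11/77 ≈ 3.274 m/s

x² + y² = 30²
2x·dx/dt + 2y·dy/dt = 0
dy/dt = -x/y · dx/dt = -19/(7√11) · 4 = -76√11/77 m/s
The top is descending at 76√11/77 ≈ 3.274 m/s.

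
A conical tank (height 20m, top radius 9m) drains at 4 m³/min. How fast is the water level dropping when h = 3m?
1600/(729π) ≈ 0.6986 m/min

r/h = 9/20, so r = (9/20)h
V = (1/3)πr²h = (1/3)π((9/20)h)²h = (27/400)πh³
dV/dh = (81/400)πh²
dh/dt = (dV/dt)/(dV/dh) = -4/((81/400)π·3²) = -1600/(729π) m/min
The level is dropping at 1600/(729π) ≈ 0.6986 m/min.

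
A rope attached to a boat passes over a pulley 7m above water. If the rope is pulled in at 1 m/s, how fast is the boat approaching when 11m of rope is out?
11√2/12 ≈ 1.296 m/s

rope² = x² + 7²
x = √(11² - 7²) = 6√2
dx/dt = (rope/x) · d(rope)/dt = (11/(6√2)) · (-1) = -11√2/12 m/s
The boat approaches at 11√2/12 ≈ 1.296 m/s.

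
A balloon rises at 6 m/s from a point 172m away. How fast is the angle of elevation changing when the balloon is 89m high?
0.027516 rad/s

tan(θ) = y/172
sec²(θ) · dθ/dt = (1/172) · dy/dt
dθ/dt = cos²(θ)/172 · 6 = 172/(172² + 89²) · 6
dθ/dt = 0.027516 rad/s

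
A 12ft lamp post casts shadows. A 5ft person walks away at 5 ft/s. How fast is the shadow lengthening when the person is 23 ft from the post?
25/7 ft/s

By similar triangles: 12/(x+s) = 5/s
Solving: s = 5x/7
ds/dt = 5/7 · dx/dt = 5/7 · 5 = 25/7 ft/s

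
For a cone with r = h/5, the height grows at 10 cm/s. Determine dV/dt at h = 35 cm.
490π cm³/s

V = (1/3)π(h/5)²h = πh³/75
dV/dt = πh²/25 · 10
At h = 35: dV/dt = 490π cm³/s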